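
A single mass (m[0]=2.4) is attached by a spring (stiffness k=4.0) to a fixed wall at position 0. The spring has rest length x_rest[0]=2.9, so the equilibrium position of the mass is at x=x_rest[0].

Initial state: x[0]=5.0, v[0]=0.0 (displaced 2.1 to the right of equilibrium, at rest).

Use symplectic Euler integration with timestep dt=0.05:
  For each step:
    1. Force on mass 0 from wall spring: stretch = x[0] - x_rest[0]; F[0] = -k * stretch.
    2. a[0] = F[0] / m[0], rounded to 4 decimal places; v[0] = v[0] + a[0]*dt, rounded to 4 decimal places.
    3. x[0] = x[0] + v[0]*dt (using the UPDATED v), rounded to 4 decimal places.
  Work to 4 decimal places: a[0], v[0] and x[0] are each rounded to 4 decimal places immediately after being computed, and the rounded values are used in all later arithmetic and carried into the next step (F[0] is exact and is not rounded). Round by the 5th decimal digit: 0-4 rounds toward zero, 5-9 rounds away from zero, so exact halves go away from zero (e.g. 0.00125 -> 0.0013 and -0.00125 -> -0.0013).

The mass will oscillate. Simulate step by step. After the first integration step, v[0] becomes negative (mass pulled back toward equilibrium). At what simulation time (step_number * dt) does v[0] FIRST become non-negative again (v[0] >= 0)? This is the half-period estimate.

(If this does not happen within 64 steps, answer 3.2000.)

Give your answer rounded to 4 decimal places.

Answer: 2.4500

Derivation:
Step 0: x=[5.0000] v=[0.0000]
Step 1: x=[4.9913] v=[-0.1750]
Step 2: x=[4.9738] v=[-0.3493]
Step 3: x=[4.9477] v=[-0.5221]
Step 4: x=[4.9131] v=[-0.6927]
Step 5: x=[4.8701] v=[-0.8605]
Step 6: x=[4.8189] v=[-1.0247]
Step 7: x=[4.7597] v=[-1.1846]
Step 8: x=[4.6927] v=[-1.3396]
Step 9: x=[4.6183] v=[-1.4890]
Step 10: x=[4.5367] v=[-1.6322]
Step 11: x=[4.4483] v=[-1.7686]
Step 12: x=[4.3534] v=[-1.8976]
Step 13: x=[4.2525] v=[-2.0187]
Step 14: x=[4.1459] v=[-2.1314]
Step 15: x=[4.0341] v=[-2.2352]
Step 16: x=[3.9176] v=[-2.3297]
Step 17: x=[3.7969] v=[-2.4145]
Step 18: x=[3.6724] v=[-2.4892]
Step 19: x=[3.5447] v=[-2.5536]
Step 20: x=[3.4143] v=[-2.6073]
Step 21: x=[3.2818] v=[-2.6502]
Step 22: x=[3.1477] v=[-2.6820]
Step 23: x=[3.0126] v=[-2.7026]
Step 24: x=[2.8770] v=[-2.7120]
Step 25: x=[2.7415] v=[-2.7101]
Step 26: x=[2.6067] v=[-2.6969]
Step 27: x=[2.4731] v=[-2.6725]
Step 28: x=[2.3413] v=[-2.6369]
Step 29: x=[2.2118] v=[-2.5903]
Step 30: x=[2.0852] v=[-2.5330]
Step 31: x=[1.9619] v=[-2.4651]
Step 32: x=[1.8426] v=[-2.3869]
Step 33: x=[1.7277] v=[-2.2988]
Step 34: x=[1.6176] v=[-2.2011]
Step 35: x=[1.5129] v=[-2.0942]
Step 36: x=[1.4140] v=[-1.9786]
Step 37: x=[1.3213] v=[-1.8548]
Step 38: x=[1.2351] v=[-1.7232]
Step 39: x=[1.1559] v=[-1.5845]
Step 40: x=[1.0839] v=[-1.4392]
Step 41: x=[1.0195] v=[-1.2879]
Step 42: x=[0.9629] v=[-1.1312]
Step 43: x=[0.9144] v=[-0.9698]
Step 44: x=[0.8742] v=[-0.8043]
Step 45: x=[0.8424] v=[-0.6355]
Step 46: x=[0.8192] v=[-0.4640]
Step 47: x=[0.8047] v=[-0.2906]
Step 48: x=[0.7989] v=[-0.1160]
Step 49: x=[0.8019] v=[0.0591]
First v>=0 after going negative at step 49, time=2.4500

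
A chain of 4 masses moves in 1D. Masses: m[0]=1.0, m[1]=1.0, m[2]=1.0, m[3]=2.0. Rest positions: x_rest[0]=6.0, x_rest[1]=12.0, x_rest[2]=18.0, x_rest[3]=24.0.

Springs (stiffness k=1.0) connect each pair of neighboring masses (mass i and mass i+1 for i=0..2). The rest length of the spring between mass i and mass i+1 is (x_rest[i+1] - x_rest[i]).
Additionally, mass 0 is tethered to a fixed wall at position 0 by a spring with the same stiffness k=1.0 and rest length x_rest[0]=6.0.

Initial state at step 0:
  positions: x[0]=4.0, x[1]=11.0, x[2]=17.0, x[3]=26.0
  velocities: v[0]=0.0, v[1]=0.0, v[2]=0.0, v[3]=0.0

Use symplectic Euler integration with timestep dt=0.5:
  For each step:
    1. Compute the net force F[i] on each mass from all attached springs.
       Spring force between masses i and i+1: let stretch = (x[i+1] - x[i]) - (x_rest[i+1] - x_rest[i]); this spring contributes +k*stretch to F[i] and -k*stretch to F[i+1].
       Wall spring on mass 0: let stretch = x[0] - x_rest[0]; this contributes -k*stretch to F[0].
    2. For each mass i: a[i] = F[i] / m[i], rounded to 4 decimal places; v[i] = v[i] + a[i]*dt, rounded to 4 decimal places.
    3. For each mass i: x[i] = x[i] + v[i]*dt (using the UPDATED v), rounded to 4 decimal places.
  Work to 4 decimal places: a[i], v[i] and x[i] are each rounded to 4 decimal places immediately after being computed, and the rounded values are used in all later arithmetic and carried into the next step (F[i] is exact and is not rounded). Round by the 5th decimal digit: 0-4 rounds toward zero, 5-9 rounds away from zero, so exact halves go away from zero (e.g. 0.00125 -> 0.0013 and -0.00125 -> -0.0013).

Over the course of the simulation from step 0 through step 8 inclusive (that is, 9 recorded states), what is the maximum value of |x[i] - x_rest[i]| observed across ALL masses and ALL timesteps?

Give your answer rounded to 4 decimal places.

Answer: 3.2650

Derivation:
Step 0: x=[4.0000 11.0000 17.0000 26.0000] v=[0.0000 0.0000 0.0000 0.0000]
Step 1: x=[4.7500 10.7500 17.7500 25.6250] v=[1.5000 -0.5000 1.5000 -0.7500]
Step 2: x=[5.8125 10.7500 18.7188 25.0156] v=[2.1250 0.0000 1.9375 -1.2188]
Step 3: x=[6.6563 11.5079 19.2696 24.3691] v=[1.6875 1.5157 1.1015 -1.2930]
Step 4: x=[7.0489 12.9933 19.1548 23.8352] v=[0.7852 2.9708 -0.2296 -1.0679]
Step 5: x=[7.1654 14.5330 18.6697 23.4662] v=[0.2330 3.0794 -0.9702 -0.7380]
Step 6: x=[7.3325 15.2650 18.3496 23.2477] v=[0.3341 1.4640 -0.6403 -0.4371]
Step 7: x=[7.6496 14.7850 18.4829 23.1669] v=[0.6341 -0.9600 0.2665 -0.1616]
Step 8: x=[7.8381 13.4456 18.8627 23.2506] v=[0.3770 -2.6788 0.7596 0.1674]
Max displacement = 3.2650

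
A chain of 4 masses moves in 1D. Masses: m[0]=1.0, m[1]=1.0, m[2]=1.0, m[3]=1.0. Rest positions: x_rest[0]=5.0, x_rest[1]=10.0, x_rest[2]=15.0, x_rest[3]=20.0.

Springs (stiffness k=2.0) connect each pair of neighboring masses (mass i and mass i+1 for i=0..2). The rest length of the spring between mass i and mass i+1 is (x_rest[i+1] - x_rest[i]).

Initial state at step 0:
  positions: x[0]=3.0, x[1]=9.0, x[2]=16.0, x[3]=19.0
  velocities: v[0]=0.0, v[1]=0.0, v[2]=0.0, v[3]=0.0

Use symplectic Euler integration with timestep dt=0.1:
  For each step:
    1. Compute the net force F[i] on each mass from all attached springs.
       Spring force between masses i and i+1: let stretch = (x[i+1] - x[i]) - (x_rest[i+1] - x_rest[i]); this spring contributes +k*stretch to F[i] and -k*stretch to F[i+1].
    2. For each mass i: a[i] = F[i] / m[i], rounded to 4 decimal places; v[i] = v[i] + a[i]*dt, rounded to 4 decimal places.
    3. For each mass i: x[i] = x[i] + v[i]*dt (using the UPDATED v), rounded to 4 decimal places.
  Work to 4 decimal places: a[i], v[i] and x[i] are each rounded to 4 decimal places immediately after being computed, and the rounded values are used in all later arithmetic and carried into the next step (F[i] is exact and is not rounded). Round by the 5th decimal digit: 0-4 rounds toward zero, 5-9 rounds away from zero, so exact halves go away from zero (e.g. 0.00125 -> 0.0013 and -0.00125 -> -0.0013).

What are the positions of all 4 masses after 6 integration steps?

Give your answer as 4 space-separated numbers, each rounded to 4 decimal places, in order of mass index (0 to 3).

Answer: 3.4169 9.2936 14.6065 19.6830

Derivation:
Step 0: x=[3.0000 9.0000 16.0000 19.0000] v=[0.0000 0.0000 0.0000 0.0000]
Step 1: x=[3.0200 9.0200 15.9200 19.0400] v=[0.2000 0.2000 -0.8000 0.4000]
Step 2: x=[3.0600 9.0580 15.7644 19.1176] v=[0.4000 0.3800 -1.5560 0.7760]
Step 3: x=[3.1200 9.1102 15.5417 19.2281] v=[0.5996 0.5217 -2.2266 1.1054]
Step 4: x=[3.1998 9.1712 15.2641 19.3649] v=[0.7976 0.6100 -2.7756 1.3681]
Step 5: x=[3.2990 9.2346 14.9467 19.5197] v=[0.9919 0.6343 -3.1740 1.5479]
Step 6: x=[3.4169 9.2936 14.6065 19.6830] v=[1.1790 0.5896 -3.4018 1.6333]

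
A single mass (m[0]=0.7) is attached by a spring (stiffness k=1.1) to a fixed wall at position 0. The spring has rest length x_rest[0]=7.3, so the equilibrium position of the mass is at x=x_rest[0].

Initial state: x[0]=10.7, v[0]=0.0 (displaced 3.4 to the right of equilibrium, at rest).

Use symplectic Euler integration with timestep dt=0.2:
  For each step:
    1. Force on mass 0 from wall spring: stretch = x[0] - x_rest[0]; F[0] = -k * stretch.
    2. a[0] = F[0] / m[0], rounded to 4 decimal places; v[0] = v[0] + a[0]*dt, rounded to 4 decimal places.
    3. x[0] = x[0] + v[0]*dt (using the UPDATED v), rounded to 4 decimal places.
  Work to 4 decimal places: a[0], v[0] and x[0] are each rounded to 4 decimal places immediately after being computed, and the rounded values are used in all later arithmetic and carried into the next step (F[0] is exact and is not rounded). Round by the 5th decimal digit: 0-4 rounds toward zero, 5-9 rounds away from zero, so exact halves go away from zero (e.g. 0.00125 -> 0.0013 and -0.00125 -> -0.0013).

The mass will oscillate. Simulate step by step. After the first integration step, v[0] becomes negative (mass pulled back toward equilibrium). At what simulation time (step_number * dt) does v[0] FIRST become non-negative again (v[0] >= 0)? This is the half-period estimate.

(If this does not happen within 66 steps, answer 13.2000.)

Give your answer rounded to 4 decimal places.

Answer: 2.6000

Derivation:
Step 0: x=[10.7000] v=[0.0000]
Step 1: x=[10.4863] v=[-1.0686]
Step 2: x=[10.0723] v=[-2.0700]
Step 3: x=[9.4840] v=[-2.9413]
Step 4: x=[8.7585] v=[-3.6277]
Step 5: x=[7.9413] v=[-4.0861]
Step 6: x=[7.0838] v=[-4.2877]
Step 7: x=[6.2398] v=[-4.2198]
Step 8: x=[5.4625] v=[-3.8866]
Step 9: x=[4.8007] v=[-3.3091]
Step 10: x=[4.2960] v=[-2.5236]
Step 11: x=[3.9801] v=[-1.5795]
Step 12: x=[3.8729] v=[-0.5361]
Step 13: x=[3.9811] v=[0.5410]
First v>=0 after going negative at step 13, time=2.6000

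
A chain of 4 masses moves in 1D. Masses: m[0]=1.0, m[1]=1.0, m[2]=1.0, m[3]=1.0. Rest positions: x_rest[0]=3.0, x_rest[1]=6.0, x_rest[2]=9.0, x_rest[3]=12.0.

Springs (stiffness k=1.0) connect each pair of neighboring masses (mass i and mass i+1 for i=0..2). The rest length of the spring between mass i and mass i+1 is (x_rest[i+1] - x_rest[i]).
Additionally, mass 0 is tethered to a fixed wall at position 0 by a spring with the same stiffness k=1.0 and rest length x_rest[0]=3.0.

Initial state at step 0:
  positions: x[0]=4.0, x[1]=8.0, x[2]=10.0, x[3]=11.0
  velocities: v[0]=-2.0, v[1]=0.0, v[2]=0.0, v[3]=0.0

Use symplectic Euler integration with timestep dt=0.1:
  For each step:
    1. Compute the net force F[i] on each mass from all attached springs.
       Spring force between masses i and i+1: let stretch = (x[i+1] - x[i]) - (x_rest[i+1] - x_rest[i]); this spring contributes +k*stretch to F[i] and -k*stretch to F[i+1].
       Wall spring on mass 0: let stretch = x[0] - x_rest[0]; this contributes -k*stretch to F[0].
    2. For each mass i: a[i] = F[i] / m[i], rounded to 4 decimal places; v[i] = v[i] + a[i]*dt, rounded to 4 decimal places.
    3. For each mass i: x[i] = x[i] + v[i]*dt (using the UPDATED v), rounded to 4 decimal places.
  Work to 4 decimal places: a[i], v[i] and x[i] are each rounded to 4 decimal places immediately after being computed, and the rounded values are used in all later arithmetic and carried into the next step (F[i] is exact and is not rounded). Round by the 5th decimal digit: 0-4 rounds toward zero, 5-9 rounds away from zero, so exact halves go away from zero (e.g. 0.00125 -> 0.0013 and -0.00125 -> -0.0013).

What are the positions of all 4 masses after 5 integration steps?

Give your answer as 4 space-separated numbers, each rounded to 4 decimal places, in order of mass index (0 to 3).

Answer: 3.0712 7.6721 9.8565 11.2896

Derivation:
Step 0: x=[4.0000 8.0000 10.0000 11.0000] v=[-2.0000 0.0000 0.0000 0.0000]
Step 1: x=[3.8000 7.9800 9.9900 11.0200] v=[-2.0000 -0.2000 -0.1000 0.2000]
Step 2: x=[3.6038 7.9383 9.9702 11.0597] v=[-1.9620 -0.4170 -0.1980 0.3970]
Step 3: x=[3.4149 7.8736 9.9410 11.1185] v=[-1.8889 -0.6473 -0.2922 0.5881]
Step 4: x=[3.2365 7.7850 9.9029 11.1955] v=[-1.7845 -0.8864 -0.3812 0.7704]
Step 5: x=[3.0712 7.6721 9.8565 11.2896] v=[-1.6533 -1.1295 -0.4637 0.9411]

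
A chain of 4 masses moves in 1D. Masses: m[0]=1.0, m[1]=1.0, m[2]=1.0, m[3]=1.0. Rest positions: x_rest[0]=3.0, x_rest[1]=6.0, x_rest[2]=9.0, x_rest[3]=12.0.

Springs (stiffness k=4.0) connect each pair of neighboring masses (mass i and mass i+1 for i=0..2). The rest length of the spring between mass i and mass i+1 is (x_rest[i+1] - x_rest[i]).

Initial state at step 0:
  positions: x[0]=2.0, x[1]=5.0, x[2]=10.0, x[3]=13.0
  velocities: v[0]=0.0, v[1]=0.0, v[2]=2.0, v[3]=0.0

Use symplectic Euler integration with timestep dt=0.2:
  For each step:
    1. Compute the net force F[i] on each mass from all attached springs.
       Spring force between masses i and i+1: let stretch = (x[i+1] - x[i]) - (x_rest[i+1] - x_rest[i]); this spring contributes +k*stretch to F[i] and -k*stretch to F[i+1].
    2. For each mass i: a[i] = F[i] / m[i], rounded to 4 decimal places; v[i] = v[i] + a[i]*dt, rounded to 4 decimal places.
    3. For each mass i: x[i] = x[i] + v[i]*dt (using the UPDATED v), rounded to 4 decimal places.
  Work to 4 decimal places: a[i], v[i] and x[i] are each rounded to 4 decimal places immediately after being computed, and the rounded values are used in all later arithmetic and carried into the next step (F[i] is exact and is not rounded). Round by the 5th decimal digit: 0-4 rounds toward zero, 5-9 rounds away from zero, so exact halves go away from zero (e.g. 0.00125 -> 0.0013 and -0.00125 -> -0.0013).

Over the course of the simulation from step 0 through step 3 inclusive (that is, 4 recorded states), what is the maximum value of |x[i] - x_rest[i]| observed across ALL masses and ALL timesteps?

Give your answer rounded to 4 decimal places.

Answer: 1.0800

Derivation:
Step 0: x=[2.0000 5.0000 10.0000 13.0000] v=[0.0000 0.0000 2.0000 0.0000]
Step 1: x=[2.0000 5.3200 10.0800 13.0000] v=[0.0000 1.6000 0.4000 0.0000]
Step 2: x=[2.0512 5.8704 9.8656 13.0128] v=[0.2560 2.7520 -1.0720 0.0640]
Step 3: x=[2.2335 6.4490 9.5155 13.0020] v=[0.9114 2.8928 -1.7504 -0.0538]
Max displacement = 1.0800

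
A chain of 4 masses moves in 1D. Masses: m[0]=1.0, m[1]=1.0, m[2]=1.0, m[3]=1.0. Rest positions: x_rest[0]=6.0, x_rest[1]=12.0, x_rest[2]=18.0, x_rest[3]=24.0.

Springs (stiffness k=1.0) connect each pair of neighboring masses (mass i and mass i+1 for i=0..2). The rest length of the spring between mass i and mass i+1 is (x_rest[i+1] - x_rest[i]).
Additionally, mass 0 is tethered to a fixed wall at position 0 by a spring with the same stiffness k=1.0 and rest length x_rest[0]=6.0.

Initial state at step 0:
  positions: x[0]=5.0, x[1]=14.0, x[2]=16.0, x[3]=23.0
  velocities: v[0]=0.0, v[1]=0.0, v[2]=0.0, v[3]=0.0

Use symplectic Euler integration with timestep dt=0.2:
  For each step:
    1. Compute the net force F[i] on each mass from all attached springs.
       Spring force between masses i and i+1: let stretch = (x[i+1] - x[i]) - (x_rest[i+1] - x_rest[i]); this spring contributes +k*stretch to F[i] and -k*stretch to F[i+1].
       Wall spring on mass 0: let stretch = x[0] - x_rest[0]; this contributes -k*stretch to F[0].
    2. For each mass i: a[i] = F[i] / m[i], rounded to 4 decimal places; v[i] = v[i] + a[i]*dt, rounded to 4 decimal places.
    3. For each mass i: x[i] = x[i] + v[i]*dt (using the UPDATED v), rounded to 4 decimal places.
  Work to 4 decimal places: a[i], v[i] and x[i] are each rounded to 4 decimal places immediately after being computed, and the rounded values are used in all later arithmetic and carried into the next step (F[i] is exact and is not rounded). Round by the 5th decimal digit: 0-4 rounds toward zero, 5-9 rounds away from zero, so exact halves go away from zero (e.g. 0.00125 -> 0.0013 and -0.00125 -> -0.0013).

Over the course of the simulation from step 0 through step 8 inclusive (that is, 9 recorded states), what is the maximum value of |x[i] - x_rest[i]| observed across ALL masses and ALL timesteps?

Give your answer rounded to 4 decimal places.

Step 0: x=[5.0000 14.0000 16.0000 23.0000] v=[0.0000 0.0000 0.0000 0.0000]
Step 1: x=[5.1600 13.7200 16.2000 22.9600] v=[0.8000 -1.4000 1.0000 -0.2000]
Step 2: x=[5.4560 13.1968 16.5712 22.8896] v=[1.4800 -2.6160 1.8560 -0.3520]
Step 3: x=[5.8434 12.4989 17.0602 22.8065] v=[1.9370 -3.4893 2.4448 -0.4157]
Step 4: x=[6.2633 11.7173 17.5966 22.7335] v=[2.0994 -3.9081 2.6818 -0.3650]
Step 5: x=[6.6508 10.9527 18.1033 22.6950] v=[1.9375 -3.8230 2.5333 -0.1924]
Step 6: x=[6.9443 10.3020 18.5076 22.7129] v=[1.4677 -3.2533 2.0215 0.0893]
Step 7: x=[7.0944 9.8453 18.7519 22.8025] v=[0.7504 -2.2837 1.2214 0.4482]
Step 8: x=[7.0707 9.6348 18.8019 22.9701] v=[-0.1183 -1.0526 0.2502 0.8381]
Max displacement = 2.3652

Answer: 2.3652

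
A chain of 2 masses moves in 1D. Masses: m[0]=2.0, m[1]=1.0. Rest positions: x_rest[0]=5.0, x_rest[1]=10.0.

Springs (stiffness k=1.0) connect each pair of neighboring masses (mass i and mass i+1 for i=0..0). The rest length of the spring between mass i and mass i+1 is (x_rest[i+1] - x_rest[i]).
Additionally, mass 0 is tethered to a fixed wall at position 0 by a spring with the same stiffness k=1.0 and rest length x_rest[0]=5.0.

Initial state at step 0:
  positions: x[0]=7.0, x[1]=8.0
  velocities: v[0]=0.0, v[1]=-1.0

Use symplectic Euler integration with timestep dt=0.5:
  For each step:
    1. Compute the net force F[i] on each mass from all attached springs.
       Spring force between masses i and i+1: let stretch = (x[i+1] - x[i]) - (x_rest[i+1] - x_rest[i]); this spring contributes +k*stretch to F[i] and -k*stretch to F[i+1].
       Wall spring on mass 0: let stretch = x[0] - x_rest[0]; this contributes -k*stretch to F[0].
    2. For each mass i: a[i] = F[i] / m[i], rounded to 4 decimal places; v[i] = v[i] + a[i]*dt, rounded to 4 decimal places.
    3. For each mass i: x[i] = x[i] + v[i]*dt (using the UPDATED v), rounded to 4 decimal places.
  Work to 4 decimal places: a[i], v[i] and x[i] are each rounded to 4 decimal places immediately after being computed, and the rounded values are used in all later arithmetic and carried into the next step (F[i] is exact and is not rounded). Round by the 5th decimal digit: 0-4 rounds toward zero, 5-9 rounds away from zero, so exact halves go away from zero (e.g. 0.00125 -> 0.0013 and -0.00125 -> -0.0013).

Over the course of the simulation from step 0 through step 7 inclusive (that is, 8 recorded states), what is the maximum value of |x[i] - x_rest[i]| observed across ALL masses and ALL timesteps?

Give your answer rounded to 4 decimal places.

Step 0: x=[7.0000 8.0000] v=[0.0000 -1.0000]
Step 1: x=[6.2500 8.5000] v=[-1.5000 1.0000]
Step 2: x=[5.0000 9.6875] v=[-2.5000 2.3750]
Step 3: x=[3.7109 10.9532] v=[-2.5782 2.5313]
Step 4: x=[2.8632 11.6583] v=[-1.6954 1.4102]
Step 5: x=[2.7570 11.4146] v=[-0.2124 -0.4874]
Step 6: x=[3.3884 10.2565] v=[1.2628 -2.3162]
Step 7: x=[4.4548 8.6314] v=[2.1328 -3.2503]
Max displacement = 2.2430

Answer: 2.2430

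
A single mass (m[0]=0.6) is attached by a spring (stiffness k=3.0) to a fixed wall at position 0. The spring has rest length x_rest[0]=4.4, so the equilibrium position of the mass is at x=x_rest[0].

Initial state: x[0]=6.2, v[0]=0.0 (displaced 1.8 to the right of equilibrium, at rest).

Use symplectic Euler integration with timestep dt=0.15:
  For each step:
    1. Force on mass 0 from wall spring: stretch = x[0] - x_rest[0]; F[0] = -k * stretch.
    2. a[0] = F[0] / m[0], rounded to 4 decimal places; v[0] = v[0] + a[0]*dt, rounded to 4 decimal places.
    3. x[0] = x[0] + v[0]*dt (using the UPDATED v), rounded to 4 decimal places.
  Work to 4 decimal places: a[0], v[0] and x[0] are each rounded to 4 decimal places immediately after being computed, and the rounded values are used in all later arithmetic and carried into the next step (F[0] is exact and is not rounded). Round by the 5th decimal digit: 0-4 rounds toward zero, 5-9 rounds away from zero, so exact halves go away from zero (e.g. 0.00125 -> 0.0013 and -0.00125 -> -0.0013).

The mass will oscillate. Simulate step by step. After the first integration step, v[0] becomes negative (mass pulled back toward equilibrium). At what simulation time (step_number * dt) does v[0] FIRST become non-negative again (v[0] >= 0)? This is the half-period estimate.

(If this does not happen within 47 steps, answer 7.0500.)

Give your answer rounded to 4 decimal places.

Answer: 1.5000

Derivation:
Step 0: x=[6.2000] v=[0.0000]
Step 1: x=[5.9975] v=[-1.3500]
Step 2: x=[5.6153] v=[-2.5481]
Step 3: x=[5.0964] v=[-3.4596]
Step 4: x=[4.4991] v=[-3.9819]
Step 5: x=[3.8907] v=[-4.0562]
Step 6: x=[3.3396] v=[-3.6742]
Step 7: x=[2.9078] v=[-2.8789]
Step 8: x=[2.6438] v=[-1.7598]
Step 9: x=[2.5774] v=[-0.4427]
Step 10: x=[2.7160] v=[0.9243]
First v>=0 after going negative at step 10, time=1.5000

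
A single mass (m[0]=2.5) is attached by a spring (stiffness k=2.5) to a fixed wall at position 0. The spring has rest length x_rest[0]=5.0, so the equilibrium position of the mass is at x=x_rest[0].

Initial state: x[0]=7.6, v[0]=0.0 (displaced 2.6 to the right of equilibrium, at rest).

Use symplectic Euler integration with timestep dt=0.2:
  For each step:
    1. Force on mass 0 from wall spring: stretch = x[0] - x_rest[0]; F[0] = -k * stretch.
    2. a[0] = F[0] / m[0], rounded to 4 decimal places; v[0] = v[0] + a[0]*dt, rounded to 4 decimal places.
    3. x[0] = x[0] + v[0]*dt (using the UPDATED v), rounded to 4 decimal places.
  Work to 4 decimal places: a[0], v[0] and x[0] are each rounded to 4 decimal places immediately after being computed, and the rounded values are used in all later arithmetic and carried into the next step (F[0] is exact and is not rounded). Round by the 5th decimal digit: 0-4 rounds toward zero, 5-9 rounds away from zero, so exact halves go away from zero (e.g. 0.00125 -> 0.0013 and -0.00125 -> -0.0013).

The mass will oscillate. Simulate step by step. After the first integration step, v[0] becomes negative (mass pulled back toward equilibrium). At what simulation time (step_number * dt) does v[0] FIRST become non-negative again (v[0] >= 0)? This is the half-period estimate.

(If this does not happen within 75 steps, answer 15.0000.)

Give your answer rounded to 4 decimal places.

Answer: 3.2000

Derivation:
Step 0: x=[7.6000] v=[0.0000]
Step 1: x=[7.4960] v=[-0.5200]
Step 2: x=[7.2922] v=[-1.0192]
Step 3: x=[6.9967] v=[-1.4776]
Step 4: x=[6.6213] v=[-1.8769]
Step 5: x=[6.1811] v=[-2.2012]
Step 6: x=[5.6936] v=[-2.4374]
Step 7: x=[5.1784] v=[-2.5761]
Step 8: x=[4.6560] v=[-2.6118]
Step 9: x=[4.1474] v=[-2.5430]
Step 10: x=[3.6729] v=[-2.3725]
Step 11: x=[3.2515] v=[-2.1071]
Step 12: x=[2.9000] v=[-1.7574]
Step 13: x=[2.6325] v=[-1.3374]
Step 14: x=[2.4597] v=[-0.8639]
Step 15: x=[2.3885] v=[-0.3558]
Step 16: x=[2.4218] v=[0.1665]
First v>=0 after going negative at step 16, time=3.2000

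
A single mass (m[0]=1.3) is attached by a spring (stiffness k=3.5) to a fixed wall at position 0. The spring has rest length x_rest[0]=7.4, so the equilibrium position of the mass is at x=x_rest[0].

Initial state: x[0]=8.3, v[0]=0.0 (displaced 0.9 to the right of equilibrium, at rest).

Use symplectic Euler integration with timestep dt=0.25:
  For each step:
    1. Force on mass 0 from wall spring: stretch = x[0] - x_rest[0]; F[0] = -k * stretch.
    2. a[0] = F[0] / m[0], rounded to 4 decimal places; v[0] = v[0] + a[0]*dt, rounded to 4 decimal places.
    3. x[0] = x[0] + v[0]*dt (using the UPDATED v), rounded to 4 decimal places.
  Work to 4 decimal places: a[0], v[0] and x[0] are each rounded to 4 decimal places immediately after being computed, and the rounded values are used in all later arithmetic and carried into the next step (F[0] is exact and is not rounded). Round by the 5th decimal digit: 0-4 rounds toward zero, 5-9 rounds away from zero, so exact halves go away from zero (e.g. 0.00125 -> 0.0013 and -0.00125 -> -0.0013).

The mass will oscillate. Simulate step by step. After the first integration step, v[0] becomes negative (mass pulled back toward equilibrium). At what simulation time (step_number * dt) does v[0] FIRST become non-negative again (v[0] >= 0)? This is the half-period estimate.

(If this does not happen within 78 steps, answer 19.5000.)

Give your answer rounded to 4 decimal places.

Step 0: x=[8.3000] v=[0.0000]
Step 1: x=[8.1486] v=[-0.6058]
Step 2: x=[7.8712] v=[-1.1097]
Step 3: x=[7.5145] v=[-1.4269]
Step 4: x=[7.1385] v=[-1.5040]
Step 5: x=[6.8065] v=[-1.3280]
Step 6: x=[6.5744] v=[-0.9285]
Step 7: x=[6.4812] v=[-0.3728]
Step 8: x=[6.5426] v=[0.2456]
First v>=0 after going negative at step 8, time=2.0000

Answer: 2.0000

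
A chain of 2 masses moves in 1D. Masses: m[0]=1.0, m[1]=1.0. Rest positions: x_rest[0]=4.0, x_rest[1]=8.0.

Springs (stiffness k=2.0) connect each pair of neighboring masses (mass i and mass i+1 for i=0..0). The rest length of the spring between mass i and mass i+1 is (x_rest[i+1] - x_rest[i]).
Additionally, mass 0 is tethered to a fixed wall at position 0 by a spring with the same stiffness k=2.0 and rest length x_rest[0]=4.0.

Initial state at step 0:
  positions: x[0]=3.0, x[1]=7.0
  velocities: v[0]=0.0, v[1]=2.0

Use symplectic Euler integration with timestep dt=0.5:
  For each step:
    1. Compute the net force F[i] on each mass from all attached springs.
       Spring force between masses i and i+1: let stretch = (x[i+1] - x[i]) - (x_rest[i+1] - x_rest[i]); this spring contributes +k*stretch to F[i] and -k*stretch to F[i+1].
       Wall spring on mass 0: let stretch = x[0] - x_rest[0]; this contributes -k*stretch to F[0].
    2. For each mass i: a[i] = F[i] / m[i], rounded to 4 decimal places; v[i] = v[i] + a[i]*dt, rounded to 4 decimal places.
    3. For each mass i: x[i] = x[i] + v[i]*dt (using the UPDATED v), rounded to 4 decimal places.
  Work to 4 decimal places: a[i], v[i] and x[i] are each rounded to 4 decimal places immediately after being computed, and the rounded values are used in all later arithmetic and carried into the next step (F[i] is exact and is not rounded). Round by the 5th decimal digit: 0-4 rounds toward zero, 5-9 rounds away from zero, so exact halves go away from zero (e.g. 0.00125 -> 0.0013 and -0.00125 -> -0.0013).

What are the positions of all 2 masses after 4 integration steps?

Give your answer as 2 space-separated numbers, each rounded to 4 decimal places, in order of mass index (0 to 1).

Step 0: x=[3.0000 7.0000] v=[0.0000 2.0000]
Step 1: x=[3.5000 8.0000] v=[1.0000 2.0000]
Step 2: x=[4.5000 8.7500] v=[2.0000 1.5000]
Step 3: x=[5.3750 9.3750] v=[1.7500 1.2500]
Step 4: x=[5.5625 10.0000] v=[0.3750 1.2500]

Answer: 5.5625 10.0000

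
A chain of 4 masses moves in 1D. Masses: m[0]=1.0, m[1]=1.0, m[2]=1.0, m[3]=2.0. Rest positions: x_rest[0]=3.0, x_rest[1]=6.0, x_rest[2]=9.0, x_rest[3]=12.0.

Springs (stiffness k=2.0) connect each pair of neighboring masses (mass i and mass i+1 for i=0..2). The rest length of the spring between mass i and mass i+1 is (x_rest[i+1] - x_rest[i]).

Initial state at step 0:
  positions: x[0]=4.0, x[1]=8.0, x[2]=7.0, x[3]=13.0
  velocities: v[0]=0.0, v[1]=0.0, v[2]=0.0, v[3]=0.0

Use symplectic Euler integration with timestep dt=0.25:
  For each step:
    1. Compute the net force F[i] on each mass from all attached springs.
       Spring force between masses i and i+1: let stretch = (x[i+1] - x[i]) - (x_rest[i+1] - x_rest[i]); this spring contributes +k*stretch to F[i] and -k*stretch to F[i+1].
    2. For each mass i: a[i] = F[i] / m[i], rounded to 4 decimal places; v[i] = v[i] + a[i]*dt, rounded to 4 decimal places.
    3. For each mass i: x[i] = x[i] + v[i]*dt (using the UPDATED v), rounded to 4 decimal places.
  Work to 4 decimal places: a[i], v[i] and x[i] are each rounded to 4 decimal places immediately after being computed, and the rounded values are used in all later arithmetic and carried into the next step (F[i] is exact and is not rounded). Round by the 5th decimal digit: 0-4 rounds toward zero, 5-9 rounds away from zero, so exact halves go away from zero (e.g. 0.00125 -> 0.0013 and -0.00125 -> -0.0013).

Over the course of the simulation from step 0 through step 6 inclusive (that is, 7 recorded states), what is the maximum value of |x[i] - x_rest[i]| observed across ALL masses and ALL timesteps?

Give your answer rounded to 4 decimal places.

Answer: 2.9506

Derivation:
Step 0: x=[4.0000 8.0000 7.0000 13.0000] v=[0.0000 0.0000 0.0000 0.0000]
Step 1: x=[4.1250 7.3750 7.8750 12.8125] v=[0.5000 -2.5000 3.5000 -0.7500]
Step 2: x=[4.2813 6.4063 9.3047 12.5039] v=[0.6250 -3.8750 5.7188 -1.2344]
Step 3: x=[4.3282 5.5342 10.7720 12.1829] v=[0.1875 -3.4883 5.8692 -1.2842]
Step 4: x=[4.1508 5.1661 11.7610 11.9612] v=[-0.7095 -1.4724 3.9558 -0.8869]
Step 5: x=[3.7253 5.4955 11.9506 11.9145] v=[-1.7019 1.3174 0.7585 -0.1870]
Step 6: x=[3.1461 6.4105 11.3288 12.0575] v=[-2.3168 3.6599 -2.4871 0.5720]
Max displacement = 2.9506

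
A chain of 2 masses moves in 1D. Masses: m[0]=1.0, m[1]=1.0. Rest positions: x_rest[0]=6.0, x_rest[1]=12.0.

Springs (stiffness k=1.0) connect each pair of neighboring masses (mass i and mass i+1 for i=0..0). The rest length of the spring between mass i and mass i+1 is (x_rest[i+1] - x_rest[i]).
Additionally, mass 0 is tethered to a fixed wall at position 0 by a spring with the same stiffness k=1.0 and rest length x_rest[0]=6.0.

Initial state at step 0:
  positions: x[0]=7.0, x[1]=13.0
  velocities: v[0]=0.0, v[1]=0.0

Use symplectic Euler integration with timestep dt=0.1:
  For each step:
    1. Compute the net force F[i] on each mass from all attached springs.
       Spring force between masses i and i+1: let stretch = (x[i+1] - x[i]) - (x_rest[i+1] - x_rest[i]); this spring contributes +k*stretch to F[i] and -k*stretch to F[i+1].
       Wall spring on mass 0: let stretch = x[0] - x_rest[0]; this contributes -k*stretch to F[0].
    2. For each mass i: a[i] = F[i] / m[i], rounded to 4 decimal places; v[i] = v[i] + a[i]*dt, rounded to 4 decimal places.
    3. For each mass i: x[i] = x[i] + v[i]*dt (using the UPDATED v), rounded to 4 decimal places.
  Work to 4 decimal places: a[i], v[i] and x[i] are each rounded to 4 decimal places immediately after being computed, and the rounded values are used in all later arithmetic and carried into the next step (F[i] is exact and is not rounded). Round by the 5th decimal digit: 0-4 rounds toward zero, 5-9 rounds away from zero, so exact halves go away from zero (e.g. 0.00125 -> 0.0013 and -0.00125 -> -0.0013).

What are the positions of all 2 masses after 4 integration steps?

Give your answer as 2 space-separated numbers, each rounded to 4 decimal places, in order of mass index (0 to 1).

Step 0: x=[7.0000 13.0000] v=[0.0000 0.0000]
Step 1: x=[6.9900 13.0000] v=[-0.1000 0.0000]
Step 2: x=[6.9702 12.9999] v=[-0.1980 -0.0010]
Step 3: x=[6.9410 12.9995] v=[-0.2921 -0.0040]
Step 4: x=[6.9030 12.9985] v=[-0.3804 -0.0099]

Answer: 6.9030 12.9985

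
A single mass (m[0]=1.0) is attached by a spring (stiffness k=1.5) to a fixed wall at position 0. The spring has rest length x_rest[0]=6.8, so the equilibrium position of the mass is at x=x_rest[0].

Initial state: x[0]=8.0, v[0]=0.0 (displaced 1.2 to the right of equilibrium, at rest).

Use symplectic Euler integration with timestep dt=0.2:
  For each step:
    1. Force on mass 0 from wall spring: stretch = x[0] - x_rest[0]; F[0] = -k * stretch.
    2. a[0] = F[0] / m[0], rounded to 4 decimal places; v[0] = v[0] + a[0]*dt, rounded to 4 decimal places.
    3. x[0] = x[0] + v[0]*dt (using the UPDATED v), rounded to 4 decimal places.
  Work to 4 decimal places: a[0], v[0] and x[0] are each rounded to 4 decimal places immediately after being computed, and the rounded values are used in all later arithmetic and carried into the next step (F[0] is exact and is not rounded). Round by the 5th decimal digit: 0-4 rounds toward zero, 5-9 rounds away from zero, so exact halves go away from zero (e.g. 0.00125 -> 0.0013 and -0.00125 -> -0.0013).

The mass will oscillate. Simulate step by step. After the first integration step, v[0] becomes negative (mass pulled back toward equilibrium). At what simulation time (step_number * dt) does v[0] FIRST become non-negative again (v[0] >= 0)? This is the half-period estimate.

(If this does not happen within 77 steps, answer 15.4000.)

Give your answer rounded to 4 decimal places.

Step 0: x=[8.0000] v=[0.0000]
Step 1: x=[7.9280] v=[-0.3600]
Step 2: x=[7.7883] v=[-0.6984]
Step 3: x=[7.5893] v=[-0.9949]
Step 4: x=[7.3430] v=[-1.2317]
Step 5: x=[7.0641] v=[-1.3946]
Step 6: x=[6.7693] v=[-1.4738]
Step 7: x=[6.4764] v=[-1.4646]
Step 8: x=[6.2029] v=[-1.3675]
Step 9: x=[5.9652] v=[-1.1884]
Step 10: x=[5.7776] v=[-0.9380]
Step 11: x=[5.6513] v=[-0.6313]
Step 12: x=[5.5940] v=[-0.2867]
Step 13: x=[5.6090] v=[0.0751]
First v>=0 after going negative at step 13, time=2.6000

Answer: 2.6000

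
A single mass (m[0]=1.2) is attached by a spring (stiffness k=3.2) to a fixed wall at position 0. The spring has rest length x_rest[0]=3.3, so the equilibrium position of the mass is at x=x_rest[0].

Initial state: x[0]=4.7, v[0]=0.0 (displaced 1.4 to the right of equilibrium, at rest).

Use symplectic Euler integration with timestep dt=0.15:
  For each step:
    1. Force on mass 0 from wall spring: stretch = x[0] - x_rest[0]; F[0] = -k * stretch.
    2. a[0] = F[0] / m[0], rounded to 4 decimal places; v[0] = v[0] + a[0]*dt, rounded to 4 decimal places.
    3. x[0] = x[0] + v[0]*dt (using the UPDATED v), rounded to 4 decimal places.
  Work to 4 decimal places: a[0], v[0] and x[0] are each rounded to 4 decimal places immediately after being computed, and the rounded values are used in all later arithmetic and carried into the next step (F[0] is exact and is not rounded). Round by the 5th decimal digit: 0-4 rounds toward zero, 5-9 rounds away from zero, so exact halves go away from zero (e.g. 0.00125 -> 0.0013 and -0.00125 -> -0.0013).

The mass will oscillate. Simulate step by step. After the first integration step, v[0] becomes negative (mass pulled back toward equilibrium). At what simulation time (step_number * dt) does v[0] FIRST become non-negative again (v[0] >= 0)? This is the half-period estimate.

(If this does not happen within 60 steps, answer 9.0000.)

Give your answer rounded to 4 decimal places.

Answer: 1.9500

Derivation:
Step 0: x=[4.7000] v=[0.0000]
Step 1: x=[4.6160] v=[-0.5600]
Step 2: x=[4.4530] v=[-1.0864]
Step 3: x=[4.2209] v=[-1.5476]
Step 4: x=[3.9335] v=[-1.9160]
Step 5: x=[3.6081] v=[-2.1694]
Step 6: x=[3.2642] v=[-2.2926]
Step 7: x=[2.9225] v=[-2.2783]
Step 8: x=[2.6034] v=[-2.1273]
Step 9: x=[2.3261] v=[-1.8487]
Step 10: x=[2.1072] v=[-1.4591]
Step 11: x=[1.9599] v=[-0.9820]
Step 12: x=[1.8930] v=[-0.4460]
Step 13: x=[1.9105] v=[0.1168]
First v>=0 after going negative at step 13, time=1.9500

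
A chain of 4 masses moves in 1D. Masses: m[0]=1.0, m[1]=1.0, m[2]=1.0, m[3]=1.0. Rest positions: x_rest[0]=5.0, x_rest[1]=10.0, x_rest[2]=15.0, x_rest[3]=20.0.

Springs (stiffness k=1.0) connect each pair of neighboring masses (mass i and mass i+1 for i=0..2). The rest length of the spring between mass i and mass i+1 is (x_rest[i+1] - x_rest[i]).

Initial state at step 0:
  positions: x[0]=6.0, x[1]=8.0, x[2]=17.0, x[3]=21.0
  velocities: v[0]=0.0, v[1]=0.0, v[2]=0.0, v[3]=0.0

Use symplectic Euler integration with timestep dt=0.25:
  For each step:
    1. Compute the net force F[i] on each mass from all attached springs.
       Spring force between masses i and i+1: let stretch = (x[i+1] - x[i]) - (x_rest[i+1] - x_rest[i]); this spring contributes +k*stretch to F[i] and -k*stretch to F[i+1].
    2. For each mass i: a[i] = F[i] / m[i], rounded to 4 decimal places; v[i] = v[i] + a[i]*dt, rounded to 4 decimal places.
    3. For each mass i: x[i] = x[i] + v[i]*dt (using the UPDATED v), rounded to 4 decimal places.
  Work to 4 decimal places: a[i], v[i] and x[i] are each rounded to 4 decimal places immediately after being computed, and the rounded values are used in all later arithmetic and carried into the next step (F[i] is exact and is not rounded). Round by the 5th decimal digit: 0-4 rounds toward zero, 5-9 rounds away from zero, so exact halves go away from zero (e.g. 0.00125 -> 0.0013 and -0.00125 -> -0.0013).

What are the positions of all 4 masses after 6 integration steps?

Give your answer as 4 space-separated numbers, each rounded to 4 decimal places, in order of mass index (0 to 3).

Answer: 4.2085 12.4921 14.1928 21.1070

Derivation:
Step 0: x=[6.0000 8.0000 17.0000 21.0000] v=[0.0000 0.0000 0.0000 0.0000]
Step 1: x=[5.8125 8.4375 16.6875 21.0625] v=[-0.7500 1.7500 -1.2500 0.2500]
Step 2: x=[5.4766 9.2266 16.1328 21.1641] v=[-1.3438 3.1563 -2.2188 0.4063]
Step 3: x=[5.0625 10.2130 15.4609 21.2637] v=[-1.6563 3.9454 -2.6875 0.3985]
Step 4: x=[4.6578 11.2055 14.8237 21.3132] v=[-1.6187 3.9698 -2.5488 0.1978]
Step 5: x=[4.3499 12.0149 14.3660 21.2696] v=[-1.2318 3.2374 -1.8310 -0.1746]
Step 6: x=[4.2085 12.4921 14.1928 21.1070] v=[-0.5656 1.9089 -0.6929 -0.6505]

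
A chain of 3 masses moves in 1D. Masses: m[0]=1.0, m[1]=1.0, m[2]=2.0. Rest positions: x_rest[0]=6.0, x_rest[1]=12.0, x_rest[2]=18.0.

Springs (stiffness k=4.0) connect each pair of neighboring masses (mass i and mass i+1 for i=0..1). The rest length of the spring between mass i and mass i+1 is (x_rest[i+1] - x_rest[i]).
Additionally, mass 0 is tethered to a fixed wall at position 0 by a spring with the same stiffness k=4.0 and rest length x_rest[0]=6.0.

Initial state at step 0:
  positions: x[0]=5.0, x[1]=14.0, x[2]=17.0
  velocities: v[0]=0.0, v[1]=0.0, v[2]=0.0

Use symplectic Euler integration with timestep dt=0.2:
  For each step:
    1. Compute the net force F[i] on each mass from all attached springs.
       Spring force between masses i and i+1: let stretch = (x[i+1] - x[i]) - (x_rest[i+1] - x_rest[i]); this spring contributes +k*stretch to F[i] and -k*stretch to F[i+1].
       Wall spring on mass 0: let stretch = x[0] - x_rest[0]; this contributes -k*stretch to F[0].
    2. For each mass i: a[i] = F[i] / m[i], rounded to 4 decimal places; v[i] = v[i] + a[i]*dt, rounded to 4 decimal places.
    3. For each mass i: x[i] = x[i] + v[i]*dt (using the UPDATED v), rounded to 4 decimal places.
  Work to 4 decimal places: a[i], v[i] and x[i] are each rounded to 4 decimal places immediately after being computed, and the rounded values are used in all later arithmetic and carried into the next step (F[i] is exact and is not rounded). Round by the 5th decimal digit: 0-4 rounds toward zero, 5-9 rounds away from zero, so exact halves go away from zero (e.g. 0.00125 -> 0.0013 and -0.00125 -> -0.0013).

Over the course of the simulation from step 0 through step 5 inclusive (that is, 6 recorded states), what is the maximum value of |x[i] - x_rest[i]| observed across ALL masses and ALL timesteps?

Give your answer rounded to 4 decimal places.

Step 0: x=[5.0000 14.0000 17.0000] v=[0.0000 0.0000 0.0000]
Step 1: x=[5.6400 13.0400 17.2400] v=[3.2000 -4.8000 1.2000]
Step 2: x=[6.5616 11.5680 17.6240] v=[4.6080 -7.3600 1.9200]
Step 3: x=[7.2344 10.2639 18.0035] v=[3.3638 -6.5203 1.8976]
Step 4: x=[7.2344 9.7135 18.2439] v=[-0.0001 -2.7522 1.2018]
Step 5: x=[6.4735 10.1313 18.2818] v=[-3.8043 2.0888 0.1896]
Max displacement = 2.2865

Answer: 2.2865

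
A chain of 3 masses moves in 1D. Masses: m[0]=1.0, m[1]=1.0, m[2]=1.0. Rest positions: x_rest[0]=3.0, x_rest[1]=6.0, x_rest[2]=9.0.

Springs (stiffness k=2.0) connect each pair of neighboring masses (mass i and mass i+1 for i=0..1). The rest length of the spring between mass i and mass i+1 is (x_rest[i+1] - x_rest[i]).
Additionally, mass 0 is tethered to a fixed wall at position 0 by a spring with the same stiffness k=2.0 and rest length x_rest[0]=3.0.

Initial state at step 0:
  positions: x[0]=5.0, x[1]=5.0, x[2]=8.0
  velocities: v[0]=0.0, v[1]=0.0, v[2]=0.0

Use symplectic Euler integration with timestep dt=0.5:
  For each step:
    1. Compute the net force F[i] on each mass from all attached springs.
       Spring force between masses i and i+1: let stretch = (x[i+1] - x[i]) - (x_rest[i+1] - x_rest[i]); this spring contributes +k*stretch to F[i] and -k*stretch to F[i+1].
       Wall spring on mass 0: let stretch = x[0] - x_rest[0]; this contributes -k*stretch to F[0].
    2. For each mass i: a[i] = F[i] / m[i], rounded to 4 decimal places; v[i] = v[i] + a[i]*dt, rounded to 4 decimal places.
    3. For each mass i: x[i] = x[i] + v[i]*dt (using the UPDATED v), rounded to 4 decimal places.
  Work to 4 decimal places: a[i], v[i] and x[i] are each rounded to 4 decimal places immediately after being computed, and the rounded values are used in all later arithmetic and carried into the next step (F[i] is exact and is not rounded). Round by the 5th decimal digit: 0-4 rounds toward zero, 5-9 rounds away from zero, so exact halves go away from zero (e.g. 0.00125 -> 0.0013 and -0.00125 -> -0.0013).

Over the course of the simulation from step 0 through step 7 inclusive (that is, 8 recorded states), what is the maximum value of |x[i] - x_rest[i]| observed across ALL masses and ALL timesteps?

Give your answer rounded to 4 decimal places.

Step 0: x=[5.0000 5.0000 8.0000] v=[0.0000 0.0000 0.0000]
Step 1: x=[2.5000 6.5000 8.0000] v=[-5.0000 3.0000 0.0000]
Step 2: x=[0.7500 6.7500 8.7500] v=[-3.5000 0.5000 1.5000]
Step 3: x=[1.6250 5.0000 10.0000] v=[1.7500 -3.5000 2.5000]
Step 4: x=[3.3750 4.0625 10.2500] v=[3.5000 -1.8750 0.5000]
Step 5: x=[3.7813 5.8750 8.9063] v=[0.8125 3.6250 -2.6875]
Step 6: x=[3.3438 8.1563 7.5469] v=[-0.8751 4.5626 -2.7188]
Step 7: x=[3.6406 7.7267 7.9922] v=[0.5936 -0.8593 0.8906]
Max displacement = 2.2500

Answer: 2.2500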